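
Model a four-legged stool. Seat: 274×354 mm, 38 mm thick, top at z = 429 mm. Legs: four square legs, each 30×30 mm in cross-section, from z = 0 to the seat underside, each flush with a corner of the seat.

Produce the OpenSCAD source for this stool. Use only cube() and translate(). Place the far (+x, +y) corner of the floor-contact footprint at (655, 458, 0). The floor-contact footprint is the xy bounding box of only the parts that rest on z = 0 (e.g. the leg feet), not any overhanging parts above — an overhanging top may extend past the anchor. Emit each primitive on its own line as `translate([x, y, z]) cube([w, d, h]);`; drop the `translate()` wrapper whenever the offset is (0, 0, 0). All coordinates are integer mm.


translate([381, 104, 391]) cube([274, 354, 38]);
translate([381, 104, 0]) cube([30, 30, 391]);
translate([625, 104, 0]) cube([30, 30, 391]);
translate([381, 428, 0]) cube([30, 30, 391]);
translate([625, 428, 0]) cube([30, 30, 391]);


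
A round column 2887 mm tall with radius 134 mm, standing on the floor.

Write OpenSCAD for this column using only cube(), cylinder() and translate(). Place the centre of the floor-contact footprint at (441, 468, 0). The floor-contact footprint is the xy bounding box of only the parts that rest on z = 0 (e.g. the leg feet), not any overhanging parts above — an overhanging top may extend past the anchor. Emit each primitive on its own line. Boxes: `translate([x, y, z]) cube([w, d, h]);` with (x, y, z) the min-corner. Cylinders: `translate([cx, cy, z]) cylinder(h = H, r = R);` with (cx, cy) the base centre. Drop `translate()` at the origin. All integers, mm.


translate([441, 468, 0]) cylinder(h = 2887, r = 134);


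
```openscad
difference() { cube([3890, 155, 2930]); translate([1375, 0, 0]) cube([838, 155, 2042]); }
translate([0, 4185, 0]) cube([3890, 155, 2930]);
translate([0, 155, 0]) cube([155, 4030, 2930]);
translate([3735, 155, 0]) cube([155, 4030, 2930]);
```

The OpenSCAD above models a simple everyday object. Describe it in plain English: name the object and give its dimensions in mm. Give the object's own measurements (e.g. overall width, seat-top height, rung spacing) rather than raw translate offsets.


A single room: four walls, each 2930 mm tall and 155 mm thick, enclosing an outside footprint 3890×4340 mm (x × y), no floor or roof. The front and back walls (−y and +y sides) run the full x-width; the side walls fit between their inner faces. A door opening 838 mm wide and 2042 mm tall is cut through the front wall from the floor up, its −x edge 1375 mm from the wall's −x end.


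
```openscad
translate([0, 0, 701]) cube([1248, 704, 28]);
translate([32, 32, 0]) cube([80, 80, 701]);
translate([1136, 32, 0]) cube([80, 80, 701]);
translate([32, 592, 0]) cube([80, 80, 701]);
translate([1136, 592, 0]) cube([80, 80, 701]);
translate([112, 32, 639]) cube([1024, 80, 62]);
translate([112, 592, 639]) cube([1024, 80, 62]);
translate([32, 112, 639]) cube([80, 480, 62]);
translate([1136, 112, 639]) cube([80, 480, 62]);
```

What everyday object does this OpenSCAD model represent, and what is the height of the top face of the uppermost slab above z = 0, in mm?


A table. The table height is 729 mm.

A 1248×704×28 slab sits at z = 701 on four 80 mm square posts — a table. The top surface is at 701 + 28 = 729 mm.


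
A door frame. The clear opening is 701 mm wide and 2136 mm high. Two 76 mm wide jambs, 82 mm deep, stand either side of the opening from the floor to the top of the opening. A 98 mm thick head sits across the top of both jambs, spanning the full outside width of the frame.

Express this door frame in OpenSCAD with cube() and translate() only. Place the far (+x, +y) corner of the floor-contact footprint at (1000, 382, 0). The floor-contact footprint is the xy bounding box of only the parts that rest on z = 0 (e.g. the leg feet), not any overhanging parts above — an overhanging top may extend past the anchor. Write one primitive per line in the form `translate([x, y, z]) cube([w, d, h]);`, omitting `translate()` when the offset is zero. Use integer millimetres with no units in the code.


translate([147, 300, 0]) cube([76, 82, 2136]);
translate([924, 300, 0]) cube([76, 82, 2136]);
translate([147, 300, 2136]) cube([853, 82, 98]);


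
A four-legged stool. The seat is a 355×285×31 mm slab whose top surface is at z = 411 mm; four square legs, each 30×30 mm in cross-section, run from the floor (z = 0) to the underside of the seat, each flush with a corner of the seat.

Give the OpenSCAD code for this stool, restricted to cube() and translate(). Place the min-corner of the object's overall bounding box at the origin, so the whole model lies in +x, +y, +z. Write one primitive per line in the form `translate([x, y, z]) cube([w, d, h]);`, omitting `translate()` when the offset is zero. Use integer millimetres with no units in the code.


translate([0, 0, 380]) cube([355, 285, 31]);
cube([30, 30, 380]);
translate([325, 0, 0]) cube([30, 30, 380]);
translate([0, 255, 0]) cube([30, 30, 380]);
translate([325, 255, 0]) cube([30, 30, 380]);


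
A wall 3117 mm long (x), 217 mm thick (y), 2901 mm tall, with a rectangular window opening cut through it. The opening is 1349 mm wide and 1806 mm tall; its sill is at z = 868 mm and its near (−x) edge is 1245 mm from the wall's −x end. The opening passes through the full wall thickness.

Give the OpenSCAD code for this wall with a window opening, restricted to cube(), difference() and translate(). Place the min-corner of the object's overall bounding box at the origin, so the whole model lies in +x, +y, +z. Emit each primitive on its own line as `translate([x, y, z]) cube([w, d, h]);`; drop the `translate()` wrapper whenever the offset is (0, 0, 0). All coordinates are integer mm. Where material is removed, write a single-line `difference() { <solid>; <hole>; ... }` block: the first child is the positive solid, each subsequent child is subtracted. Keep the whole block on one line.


difference() { cube([3117, 217, 2901]); translate([1245, 0, 868]) cube([1349, 217, 1806]); }


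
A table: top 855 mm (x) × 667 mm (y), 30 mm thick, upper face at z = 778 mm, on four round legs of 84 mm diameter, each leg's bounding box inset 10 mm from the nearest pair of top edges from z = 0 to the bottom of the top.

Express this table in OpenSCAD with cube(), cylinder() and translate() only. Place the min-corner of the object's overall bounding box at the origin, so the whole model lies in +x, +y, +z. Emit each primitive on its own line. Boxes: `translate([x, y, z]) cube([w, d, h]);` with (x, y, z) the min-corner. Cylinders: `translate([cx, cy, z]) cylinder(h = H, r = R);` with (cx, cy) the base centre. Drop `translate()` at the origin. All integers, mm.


translate([0, 0, 748]) cube([855, 667, 30]);
translate([52, 52, 0]) cylinder(h = 748, r = 42);
translate([803, 52, 0]) cylinder(h = 748, r = 42);
translate([52, 615, 0]) cylinder(h = 748, r = 42);
translate([803, 615, 0]) cylinder(h = 748, r = 42);


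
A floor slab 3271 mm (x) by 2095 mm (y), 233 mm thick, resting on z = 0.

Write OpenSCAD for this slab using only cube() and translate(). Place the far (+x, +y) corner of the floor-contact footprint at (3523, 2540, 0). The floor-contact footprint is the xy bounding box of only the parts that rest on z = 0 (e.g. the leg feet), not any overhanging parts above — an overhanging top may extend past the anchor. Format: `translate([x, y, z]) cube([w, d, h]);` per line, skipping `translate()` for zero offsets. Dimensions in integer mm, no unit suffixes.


translate([252, 445, 0]) cube([3271, 2095, 233]);


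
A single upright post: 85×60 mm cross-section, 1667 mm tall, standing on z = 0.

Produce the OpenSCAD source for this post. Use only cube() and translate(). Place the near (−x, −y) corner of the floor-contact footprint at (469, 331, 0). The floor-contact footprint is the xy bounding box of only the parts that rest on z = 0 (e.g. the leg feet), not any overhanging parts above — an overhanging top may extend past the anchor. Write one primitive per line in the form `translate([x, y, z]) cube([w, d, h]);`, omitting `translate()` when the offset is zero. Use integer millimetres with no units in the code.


translate([469, 331, 0]) cube([85, 60, 1667]);


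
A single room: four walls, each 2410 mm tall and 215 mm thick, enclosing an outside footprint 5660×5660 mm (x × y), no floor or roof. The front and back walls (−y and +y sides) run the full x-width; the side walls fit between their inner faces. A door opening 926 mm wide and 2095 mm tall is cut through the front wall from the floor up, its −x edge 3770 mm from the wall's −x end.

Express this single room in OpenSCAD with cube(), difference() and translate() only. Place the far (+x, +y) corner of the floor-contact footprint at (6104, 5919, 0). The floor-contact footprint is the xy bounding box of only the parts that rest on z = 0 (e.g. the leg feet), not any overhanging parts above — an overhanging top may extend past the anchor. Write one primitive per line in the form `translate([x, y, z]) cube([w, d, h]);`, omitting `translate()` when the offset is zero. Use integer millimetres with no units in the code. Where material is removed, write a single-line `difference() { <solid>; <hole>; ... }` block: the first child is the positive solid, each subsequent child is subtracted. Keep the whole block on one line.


difference() { translate([444, 259, 0]) cube([5660, 215, 2410]); translate([4214, 259, 0]) cube([926, 215, 2095]); }
translate([444, 5704, 0]) cube([5660, 215, 2410]);
translate([444, 474, 0]) cube([215, 5230, 2410]);
translate([5889, 474, 0]) cube([215, 5230, 2410]);


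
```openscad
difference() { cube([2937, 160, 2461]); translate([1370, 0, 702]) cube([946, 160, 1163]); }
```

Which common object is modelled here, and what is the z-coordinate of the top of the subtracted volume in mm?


A wall with a window opening. The window head height is 1865 mm.

A wall with a rectangular opening subtracted — a window. Sill at z = 702, opening 1163 mm tall, so the head is at 702 + 1163 = 1865 mm.


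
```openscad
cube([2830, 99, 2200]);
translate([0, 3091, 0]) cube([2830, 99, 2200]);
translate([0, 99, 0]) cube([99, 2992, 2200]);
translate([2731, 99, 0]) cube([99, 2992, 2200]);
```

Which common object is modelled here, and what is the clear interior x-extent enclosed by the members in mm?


A house (or room) frame. The interior width is 2632 mm.

Four 2200 mm walls enclosing a rectangle with no floor or roof — a room or house frame. Outside width is 2830 mm and wall thickness is 99 mm, so the interior width is 2830 − 2 × 99 = 2632 mm.


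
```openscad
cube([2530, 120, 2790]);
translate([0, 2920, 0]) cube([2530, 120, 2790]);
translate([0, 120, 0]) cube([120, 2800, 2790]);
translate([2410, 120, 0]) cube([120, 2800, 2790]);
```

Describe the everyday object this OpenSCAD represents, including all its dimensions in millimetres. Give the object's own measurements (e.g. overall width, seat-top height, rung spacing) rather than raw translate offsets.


The wall frame of a small rectangular building: four walls, each 2790 mm tall and 120 mm thick, enclosing a footprint 2530 mm (x) by 3040 mm (y) outside-to-outside, with no floor or roof. The front and back walls (the −y and +y sides) span the full width; the two side walls fit between them.


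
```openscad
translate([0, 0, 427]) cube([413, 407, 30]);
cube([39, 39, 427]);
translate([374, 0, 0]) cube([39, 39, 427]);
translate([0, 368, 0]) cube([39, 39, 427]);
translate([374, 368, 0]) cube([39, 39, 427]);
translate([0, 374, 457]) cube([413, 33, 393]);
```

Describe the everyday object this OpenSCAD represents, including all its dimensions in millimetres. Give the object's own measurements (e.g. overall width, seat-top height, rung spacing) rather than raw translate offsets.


A chair. The seat is a 413×407×30 mm slab with its top at z = 457 mm, on four 39×39 mm corner legs (flush with the seat edges, standing on z = 0). A flat backrest 33 mm thick, 393 mm tall, spans the full seat width and rises from the seat top along its +y edge, rear face flush with the rear of the seat.


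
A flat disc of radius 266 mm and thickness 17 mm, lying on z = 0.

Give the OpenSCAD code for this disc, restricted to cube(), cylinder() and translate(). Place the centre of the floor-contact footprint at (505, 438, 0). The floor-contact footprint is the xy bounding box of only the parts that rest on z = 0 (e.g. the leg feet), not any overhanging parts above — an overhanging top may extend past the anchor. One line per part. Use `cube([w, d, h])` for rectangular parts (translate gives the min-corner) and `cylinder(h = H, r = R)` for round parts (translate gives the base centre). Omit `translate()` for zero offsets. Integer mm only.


translate([505, 438, 0]) cylinder(h = 17, r = 266);


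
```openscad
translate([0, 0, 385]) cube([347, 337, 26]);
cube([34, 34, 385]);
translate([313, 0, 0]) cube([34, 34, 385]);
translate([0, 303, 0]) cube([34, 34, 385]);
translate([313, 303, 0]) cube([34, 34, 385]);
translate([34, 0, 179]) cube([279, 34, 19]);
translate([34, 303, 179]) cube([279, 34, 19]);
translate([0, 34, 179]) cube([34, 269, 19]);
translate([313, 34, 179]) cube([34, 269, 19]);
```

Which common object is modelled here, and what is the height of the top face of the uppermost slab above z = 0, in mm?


A stool. The seat height is 411 mm.

A 347×337×26 slab at z = 385 on four corner posts — a stool. The seat top is 385 + 26 = 411 mm.


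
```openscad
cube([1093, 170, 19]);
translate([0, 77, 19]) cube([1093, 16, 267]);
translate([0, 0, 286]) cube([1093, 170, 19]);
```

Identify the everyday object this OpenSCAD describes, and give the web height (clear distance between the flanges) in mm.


An I-beam. The web height is 267 mm.

Two wide flanges with a thin centred web — an I-beam. Overall 305 mm minus two 19 mm flanges gives a web of 305 − 2·19 = 267 mm.


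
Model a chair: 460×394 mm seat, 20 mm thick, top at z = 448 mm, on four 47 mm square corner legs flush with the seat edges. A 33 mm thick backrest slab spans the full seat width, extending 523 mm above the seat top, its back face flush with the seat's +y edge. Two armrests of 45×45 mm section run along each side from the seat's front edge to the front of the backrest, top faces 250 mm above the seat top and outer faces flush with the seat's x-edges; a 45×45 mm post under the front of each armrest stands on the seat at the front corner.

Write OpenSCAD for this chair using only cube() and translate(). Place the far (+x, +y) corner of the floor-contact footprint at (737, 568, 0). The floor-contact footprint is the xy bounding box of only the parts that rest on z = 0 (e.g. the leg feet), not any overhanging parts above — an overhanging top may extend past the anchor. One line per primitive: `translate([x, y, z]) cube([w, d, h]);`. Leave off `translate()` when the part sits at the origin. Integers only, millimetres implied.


translate([277, 174, 428]) cube([460, 394, 20]);
translate([277, 174, 0]) cube([47, 47, 428]);
translate([690, 174, 0]) cube([47, 47, 428]);
translate([277, 521, 0]) cube([47, 47, 428]);
translate([690, 521, 0]) cube([47, 47, 428]);
translate([277, 535, 448]) cube([460, 33, 523]);
translate([277, 174, 653]) cube([45, 361, 45]);
translate([692, 174, 653]) cube([45, 361, 45]);
translate([277, 174, 448]) cube([45, 45, 205]);
translate([692, 174, 448]) cube([45, 45, 205]);


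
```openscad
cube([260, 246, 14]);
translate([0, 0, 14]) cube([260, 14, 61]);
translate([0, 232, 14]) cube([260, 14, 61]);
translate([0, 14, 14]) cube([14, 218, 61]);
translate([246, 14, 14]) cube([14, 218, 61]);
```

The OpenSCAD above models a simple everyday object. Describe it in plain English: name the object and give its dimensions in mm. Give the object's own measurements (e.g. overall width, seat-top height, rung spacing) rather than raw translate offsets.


An open-topped rectangular box: outside dimensions 260×246×75 mm, with a uniform wall and base thickness of 14 mm. The base is a full 260×246 slab on the floor; four walls sit on top of the base. The front and back walls (the −y and +y sides) span the full width; the two side walls fit between them.


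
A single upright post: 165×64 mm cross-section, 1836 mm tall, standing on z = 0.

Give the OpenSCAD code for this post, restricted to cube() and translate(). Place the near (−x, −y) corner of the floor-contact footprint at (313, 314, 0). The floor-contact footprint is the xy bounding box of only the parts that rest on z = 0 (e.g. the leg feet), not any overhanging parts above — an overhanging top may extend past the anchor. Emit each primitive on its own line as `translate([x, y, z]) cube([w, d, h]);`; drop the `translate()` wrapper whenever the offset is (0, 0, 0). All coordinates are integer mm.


translate([313, 314, 0]) cube([165, 64, 1836]);


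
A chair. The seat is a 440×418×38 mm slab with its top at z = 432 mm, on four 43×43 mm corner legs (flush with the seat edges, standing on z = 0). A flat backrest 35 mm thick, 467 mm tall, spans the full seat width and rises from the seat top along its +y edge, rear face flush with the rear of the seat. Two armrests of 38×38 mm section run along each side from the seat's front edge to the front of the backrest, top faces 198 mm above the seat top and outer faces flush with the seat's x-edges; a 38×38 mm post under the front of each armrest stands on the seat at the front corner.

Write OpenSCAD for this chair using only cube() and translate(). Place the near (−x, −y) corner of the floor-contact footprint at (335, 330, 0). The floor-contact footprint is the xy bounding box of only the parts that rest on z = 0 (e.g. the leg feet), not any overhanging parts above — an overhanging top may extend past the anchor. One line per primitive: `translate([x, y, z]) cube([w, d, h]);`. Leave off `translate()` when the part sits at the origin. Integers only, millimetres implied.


translate([335, 330, 394]) cube([440, 418, 38]);
translate([335, 330, 0]) cube([43, 43, 394]);
translate([732, 330, 0]) cube([43, 43, 394]);
translate([335, 705, 0]) cube([43, 43, 394]);
translate([732, 705, 0]) cube([43, 43, 394]);
translate([335, 713, 432]) cube([440, 35, 467]);
translate([335, 330, 592]) cube([38, 383, 38]);
translate([737, 330, 592]) cube([38, 383, 38]);
translate([335, 330, 432]) cube([38, 38, 160]);
translate([737, 330, 432]) cube([38, 38, 160]);


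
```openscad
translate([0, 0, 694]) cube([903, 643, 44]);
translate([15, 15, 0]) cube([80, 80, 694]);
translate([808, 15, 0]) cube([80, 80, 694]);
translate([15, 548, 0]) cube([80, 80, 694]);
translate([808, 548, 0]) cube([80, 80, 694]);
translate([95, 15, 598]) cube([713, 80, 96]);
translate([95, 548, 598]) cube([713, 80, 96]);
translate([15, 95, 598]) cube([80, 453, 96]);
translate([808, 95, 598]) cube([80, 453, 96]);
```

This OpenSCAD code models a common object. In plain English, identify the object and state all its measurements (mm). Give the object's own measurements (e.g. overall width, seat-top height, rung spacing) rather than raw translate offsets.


A table: top 903 mm (x) × 643 mm (y), 44 mm thick, upper face at z = 738 mm, on four 80×80 mm square legs, each inset 15 mm from the nearest pair of top edges from z = 0 to the bottom of the top. Four apron rails, 80 mm thick and 96 mm tall, run between adjacent legs with their top edges flush with the underside of the top and their outer faces flush with the legs' outer faces.


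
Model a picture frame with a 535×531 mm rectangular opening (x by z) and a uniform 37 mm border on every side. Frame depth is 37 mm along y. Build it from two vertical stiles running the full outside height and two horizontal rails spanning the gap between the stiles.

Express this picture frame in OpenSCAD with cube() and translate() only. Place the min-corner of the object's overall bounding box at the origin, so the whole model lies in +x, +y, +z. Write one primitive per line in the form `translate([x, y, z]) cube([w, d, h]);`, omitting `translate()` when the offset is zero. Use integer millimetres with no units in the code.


cube([37, 37, 605]);
translate([572, 0, 0]) cube([37, 37, 605]);
translate([37, 0, 0]) cube([535, 37, 37]);
translate([37, 0, 568]) cube([535, 37, 37]);


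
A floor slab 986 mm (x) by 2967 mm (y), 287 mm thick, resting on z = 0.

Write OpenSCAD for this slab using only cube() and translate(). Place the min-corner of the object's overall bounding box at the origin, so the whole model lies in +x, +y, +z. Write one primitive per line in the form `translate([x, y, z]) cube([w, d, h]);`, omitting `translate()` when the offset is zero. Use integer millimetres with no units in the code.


cube([986, 2967, 287]);


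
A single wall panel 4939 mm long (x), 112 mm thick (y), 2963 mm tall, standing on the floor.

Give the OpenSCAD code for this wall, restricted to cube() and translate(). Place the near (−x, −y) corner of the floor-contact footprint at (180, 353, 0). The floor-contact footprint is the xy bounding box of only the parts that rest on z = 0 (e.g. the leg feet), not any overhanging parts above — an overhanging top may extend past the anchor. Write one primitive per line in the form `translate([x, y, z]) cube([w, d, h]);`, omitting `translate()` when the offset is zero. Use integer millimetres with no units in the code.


translate([180, 353, 0]) cube([4939, 112, 2963]);


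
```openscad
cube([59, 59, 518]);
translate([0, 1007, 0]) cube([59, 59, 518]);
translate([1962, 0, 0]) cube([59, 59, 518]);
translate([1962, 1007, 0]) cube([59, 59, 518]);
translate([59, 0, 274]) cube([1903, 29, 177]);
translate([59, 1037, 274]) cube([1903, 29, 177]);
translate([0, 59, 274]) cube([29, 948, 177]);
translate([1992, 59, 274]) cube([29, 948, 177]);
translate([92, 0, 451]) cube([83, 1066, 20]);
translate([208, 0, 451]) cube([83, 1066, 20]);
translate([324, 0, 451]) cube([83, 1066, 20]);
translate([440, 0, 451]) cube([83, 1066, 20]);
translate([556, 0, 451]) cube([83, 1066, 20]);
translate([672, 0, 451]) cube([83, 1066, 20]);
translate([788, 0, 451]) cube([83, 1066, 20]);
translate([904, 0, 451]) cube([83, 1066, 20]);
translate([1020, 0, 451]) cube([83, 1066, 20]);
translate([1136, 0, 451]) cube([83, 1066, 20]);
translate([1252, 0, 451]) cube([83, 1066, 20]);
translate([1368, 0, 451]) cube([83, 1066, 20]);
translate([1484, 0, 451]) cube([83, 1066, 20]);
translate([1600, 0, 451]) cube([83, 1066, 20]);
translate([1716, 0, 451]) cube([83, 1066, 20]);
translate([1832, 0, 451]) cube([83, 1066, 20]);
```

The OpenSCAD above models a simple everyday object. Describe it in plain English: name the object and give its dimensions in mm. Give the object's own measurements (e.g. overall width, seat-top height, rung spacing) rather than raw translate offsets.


A bed frame 2021 mm long (x) by 1066 mm wide (y). Four 59×59 mm corner posts, 518 mm tall, at the corners of the footprint. Four rails of 29 mm thickness and 177 mm height run between adjacent posts with their undersides at z = 274 mm, their outer faces flush with the outside of the frame (the two x-running rails run between the posts' inner faces; the two y-running rails run between the posts' inner faces). 16 slats, each 83 mm wide (x) and 20 mm thick, lie across the top of the two x-running rails, running the full 1066 mm width of the frame in y; along x they sit between the end posts with a 33 mm gap after the −x posts and between neighbouring slats, leaving 47 mm before the +x posts.


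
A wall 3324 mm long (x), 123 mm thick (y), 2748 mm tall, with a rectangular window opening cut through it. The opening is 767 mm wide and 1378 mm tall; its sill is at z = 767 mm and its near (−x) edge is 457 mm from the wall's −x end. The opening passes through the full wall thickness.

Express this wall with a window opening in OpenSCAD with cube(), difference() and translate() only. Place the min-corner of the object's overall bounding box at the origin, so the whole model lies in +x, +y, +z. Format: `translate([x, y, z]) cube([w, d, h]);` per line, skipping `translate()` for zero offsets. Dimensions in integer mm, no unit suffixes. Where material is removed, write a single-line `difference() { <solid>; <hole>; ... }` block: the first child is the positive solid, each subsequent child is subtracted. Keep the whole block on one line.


difference() { cube([3324, 123, 2748]); translate([457, 0, 767]) cube([767, 123, 1378]); }


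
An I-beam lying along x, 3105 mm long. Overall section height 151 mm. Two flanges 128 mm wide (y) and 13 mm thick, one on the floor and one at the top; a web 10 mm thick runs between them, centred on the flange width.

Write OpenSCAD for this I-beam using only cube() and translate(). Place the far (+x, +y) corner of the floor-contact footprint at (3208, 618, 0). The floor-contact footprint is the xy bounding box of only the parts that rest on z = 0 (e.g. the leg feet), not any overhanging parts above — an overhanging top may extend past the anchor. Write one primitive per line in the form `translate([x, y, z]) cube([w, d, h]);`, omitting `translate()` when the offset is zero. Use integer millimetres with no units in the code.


translate([103, 490, 0]) cube([3105, 128, 13]);
translate([103, 549, 13]) cube([3105, 10, 125]);
translate([103, 490, 138]) cube([3105, 128, 13]);


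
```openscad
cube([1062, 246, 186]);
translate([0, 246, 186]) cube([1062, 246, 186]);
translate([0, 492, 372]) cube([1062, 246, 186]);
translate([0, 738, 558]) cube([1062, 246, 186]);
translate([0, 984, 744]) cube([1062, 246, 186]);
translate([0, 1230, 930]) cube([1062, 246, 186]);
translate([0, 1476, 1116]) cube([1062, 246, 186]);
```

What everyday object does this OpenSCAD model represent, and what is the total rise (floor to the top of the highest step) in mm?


A staircase. The total rise is 1302 mm.

7 identical blocks, each offset up and back from the previous — a staircase. Each step is 186 mm tall and there are 7 of them, so the total rise is 7 × 186 = 1302 mm.


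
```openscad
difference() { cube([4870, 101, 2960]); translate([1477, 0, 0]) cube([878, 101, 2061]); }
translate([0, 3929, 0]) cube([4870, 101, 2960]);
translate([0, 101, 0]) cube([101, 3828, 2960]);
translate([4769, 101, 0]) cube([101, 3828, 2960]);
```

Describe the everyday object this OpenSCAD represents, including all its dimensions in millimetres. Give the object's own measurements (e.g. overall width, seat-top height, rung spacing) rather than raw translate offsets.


A single room: four walls, each 2960 mm tall and 101 mm thick, enclosing an outside footprint 4870×4030 mm (x × y), no floor or roof. The front and back walls (−y and +y sides) run the full x-width; the side walls fit between their inner faces. A door opening 878 mm wide and 2061 mm tall is cut through the front wall from the floor up, its −x edge 1477 mm from the wall's −x end.


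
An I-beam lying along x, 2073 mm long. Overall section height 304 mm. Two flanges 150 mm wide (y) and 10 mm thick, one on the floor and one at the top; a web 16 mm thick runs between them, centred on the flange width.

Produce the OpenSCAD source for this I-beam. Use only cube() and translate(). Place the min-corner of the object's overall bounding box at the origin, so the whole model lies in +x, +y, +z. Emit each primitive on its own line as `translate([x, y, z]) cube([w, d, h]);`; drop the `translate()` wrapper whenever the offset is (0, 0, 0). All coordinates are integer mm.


cube([2073, 150, 10]);
translate([0, 67, 10]) cube([2073, 16, 284]);
translate([0, 0, 294]) cube([2073, 150, 10]);


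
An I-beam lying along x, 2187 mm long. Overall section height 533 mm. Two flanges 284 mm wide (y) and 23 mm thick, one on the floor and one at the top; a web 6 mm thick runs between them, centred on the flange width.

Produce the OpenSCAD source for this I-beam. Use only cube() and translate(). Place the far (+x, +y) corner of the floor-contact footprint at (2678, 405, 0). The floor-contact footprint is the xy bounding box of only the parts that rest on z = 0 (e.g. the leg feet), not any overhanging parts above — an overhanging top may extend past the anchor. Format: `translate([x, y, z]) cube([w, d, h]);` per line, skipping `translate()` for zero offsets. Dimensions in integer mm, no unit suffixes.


translate([491, 121, 0]) cube([2187, 284, 23]);
translate([491, 260, 23]) cube([2187, 6, 487]);
translate([491, 121, 510]) cube([2187, 284, 23]);


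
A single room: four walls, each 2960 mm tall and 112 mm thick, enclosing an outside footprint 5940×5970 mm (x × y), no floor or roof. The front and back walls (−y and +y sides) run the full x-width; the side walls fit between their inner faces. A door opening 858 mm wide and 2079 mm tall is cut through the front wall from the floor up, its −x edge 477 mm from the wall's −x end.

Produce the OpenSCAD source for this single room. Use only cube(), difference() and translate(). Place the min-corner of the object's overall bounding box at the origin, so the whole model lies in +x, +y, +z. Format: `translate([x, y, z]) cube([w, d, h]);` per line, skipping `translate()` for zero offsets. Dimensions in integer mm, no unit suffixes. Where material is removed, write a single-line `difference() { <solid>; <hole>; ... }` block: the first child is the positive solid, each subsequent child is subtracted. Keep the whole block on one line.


difference() { cube([5940, 112, 2960]); translate([477, 0, 0]) cube([858, 112, 2079]); }
translate([0, 5858, 0]) cube([5940, 112, 2960]);
translate([0, 112, 0]) cube([112, 5746, 2960]);
translate([5828, 112, 0]) cube([112, 5746, 2960]);


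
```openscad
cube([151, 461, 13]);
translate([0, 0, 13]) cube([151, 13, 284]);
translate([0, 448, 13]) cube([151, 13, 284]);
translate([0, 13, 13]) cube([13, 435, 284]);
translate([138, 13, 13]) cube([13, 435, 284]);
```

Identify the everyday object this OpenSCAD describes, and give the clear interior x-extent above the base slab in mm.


An open box. The internal width is 125 mm.

A 151×461 base slab with four walls standing on it — an open box. The base is 151 mm wide and the walls are 13 mm thick, so the internal width is 151 − 2 × 13 = 125 mm.


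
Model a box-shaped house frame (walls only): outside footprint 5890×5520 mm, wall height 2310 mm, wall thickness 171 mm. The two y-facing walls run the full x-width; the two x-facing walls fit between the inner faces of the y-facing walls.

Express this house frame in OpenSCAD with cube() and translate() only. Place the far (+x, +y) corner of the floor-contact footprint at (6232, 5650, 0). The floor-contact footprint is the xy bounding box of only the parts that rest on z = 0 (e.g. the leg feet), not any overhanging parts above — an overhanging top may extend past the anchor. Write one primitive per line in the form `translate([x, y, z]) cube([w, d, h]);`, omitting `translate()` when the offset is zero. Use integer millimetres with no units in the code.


translate([342, 130, 0]) cube([5890, 171, 2310]);
translate([342, 5479, 0]) cube([5890, 171, 2310]);
translate([342, 301, 0]) cube([171, 5178, 2310]);
translate([6061, 301, 0]) cube([171, 5178, 2310]);


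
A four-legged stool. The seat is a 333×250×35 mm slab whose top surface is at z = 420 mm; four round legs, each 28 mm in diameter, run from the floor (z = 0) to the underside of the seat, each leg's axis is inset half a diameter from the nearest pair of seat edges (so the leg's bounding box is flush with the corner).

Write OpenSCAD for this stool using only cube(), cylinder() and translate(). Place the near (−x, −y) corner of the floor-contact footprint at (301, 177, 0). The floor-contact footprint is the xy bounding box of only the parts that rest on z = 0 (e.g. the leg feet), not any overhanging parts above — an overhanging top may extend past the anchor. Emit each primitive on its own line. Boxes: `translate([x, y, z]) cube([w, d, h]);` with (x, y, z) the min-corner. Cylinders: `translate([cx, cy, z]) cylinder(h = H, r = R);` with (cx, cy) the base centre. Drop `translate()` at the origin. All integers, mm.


translate([301, 177, 385]) cube([333, 250, 35]);
translate([315, 191, 0]) cylinder(h = 385, r = 14);
translate([620, 191, 0]) cylinder(h = 385, r = 14);
translate([315, 413, 0]) cylinder(h = 385, r = 14);
translate([620, 413, 0]) cylinder(h = 385, r = 14);


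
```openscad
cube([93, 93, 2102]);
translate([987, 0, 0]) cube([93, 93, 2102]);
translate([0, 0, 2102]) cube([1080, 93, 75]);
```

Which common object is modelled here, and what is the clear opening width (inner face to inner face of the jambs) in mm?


A door frame. The clear opening width is 894 mm.

Two 2102 mm tall posts with a header on top — a door frame. The left jamb is 93 mm wide at x = 0; the right jamb starts at x = 987. The clear opening is 987 − 93 = 894 mm.


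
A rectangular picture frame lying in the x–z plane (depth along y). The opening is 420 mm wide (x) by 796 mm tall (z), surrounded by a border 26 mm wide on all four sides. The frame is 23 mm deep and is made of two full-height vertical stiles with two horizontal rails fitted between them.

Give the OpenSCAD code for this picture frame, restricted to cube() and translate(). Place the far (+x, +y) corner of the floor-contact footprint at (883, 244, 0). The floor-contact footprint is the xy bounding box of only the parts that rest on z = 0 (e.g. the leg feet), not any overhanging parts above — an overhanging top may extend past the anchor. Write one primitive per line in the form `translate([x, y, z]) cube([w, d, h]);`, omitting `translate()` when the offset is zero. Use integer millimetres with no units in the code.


translate([411, 221, 0]) cube([26, 23, 848]);
translate([857, 221, 0]) cube([26, 23, 848]);
translate([437, 221, 0]) cube([420, 23, 26]);
translate([437, 221, 822]) cube([420, 23, 26]);


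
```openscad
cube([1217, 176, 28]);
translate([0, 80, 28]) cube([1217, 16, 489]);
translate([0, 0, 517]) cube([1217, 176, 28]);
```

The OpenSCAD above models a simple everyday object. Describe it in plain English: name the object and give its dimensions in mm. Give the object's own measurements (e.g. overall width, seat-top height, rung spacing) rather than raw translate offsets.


An I-beam lying along x, 1217 mm long. Overall section height 545 mm. Two flanges 176 mm wide (y) and 28 mm thick, one on the floor and one at the top; a web 16 mm thick runs between them, centred on the flange width.


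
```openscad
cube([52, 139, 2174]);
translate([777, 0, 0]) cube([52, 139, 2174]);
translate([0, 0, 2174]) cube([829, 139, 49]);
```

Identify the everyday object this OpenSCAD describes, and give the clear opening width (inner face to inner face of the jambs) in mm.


A door frame. The clear opening width is 725 mm.

Two 2174 mm tall posts with a header on top — a door frame. The left jamb is 52 mm wide at x = 0; the right jamb starts at x = 777. The clear opening is 777 − 52 = 725 mm.


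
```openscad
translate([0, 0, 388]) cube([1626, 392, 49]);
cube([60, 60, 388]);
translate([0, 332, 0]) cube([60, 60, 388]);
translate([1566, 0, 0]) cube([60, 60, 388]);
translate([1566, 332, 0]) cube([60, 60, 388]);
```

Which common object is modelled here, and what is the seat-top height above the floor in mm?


A bench. The seat-top height is 437 mm.

A long slab on four corner posts — a bench. The slab sits at z = 388 with thickness 49, so the top is 388 + 49 = 437 mm.


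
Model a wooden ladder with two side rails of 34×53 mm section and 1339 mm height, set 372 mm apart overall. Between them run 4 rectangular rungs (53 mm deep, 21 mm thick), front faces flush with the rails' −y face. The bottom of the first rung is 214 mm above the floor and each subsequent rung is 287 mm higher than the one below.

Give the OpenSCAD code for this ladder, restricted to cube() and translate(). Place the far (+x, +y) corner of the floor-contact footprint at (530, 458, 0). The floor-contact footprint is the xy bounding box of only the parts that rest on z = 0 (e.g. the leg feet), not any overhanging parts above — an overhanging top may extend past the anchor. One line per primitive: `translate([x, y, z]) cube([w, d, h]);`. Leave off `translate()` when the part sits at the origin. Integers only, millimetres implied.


// rung span = 372 - 2*34 = 304
// rung[k] z = 214 + k*287
translate([158, 405, 0]) cube([34, 53, 1339]);
translate([496, 405, 0]) cube([34, 53, 1339]);
translate([192, 405, 214]) cube([304, 53, 21]);
translate([192, 405, 501]) cube([304, 53, 21]);
translate([192, 405, 788]) cube([304, 53, 21]);
translate([192, 405, 1075]) cube([304, 53, 21]);


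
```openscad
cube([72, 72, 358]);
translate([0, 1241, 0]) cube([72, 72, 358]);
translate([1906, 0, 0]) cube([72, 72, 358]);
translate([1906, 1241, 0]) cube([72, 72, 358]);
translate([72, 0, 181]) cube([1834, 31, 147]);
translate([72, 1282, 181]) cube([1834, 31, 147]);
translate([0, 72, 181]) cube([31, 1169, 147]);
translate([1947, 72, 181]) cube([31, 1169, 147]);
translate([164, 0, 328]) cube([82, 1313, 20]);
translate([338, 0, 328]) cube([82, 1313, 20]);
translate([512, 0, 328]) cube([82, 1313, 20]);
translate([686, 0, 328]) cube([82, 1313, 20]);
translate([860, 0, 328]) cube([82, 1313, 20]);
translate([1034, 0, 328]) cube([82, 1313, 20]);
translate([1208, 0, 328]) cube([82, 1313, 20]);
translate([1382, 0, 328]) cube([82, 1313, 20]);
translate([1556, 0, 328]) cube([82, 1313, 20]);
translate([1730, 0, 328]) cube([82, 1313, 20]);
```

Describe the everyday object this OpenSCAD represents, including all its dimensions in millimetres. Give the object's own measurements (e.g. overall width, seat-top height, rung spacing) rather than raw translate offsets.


A bed frame 1978 mm long (x) by 1313 mm wide (y). Four 72×72 mm corner posts, 358 mm tall, at the corners of the footprint. Four rails of 31 mm thickness and 147 mm height run between adjacent posts with their undersides at z = 181 mm, their outer faces flush with the outside of the frame (the two x-running rails run between the posts' inner faces; the two y-running rails run between the posts' inner faces). 10 slats, each 82 mm wide (x) and 20 mm thick, lie across the top of the two x-running rails, running the full 1313 mm width of the frame in y; along x they sit between the end posts with a 92 mm gap after the −x posts and between neighbouring slats, leaving 94 mm before the +x posts.


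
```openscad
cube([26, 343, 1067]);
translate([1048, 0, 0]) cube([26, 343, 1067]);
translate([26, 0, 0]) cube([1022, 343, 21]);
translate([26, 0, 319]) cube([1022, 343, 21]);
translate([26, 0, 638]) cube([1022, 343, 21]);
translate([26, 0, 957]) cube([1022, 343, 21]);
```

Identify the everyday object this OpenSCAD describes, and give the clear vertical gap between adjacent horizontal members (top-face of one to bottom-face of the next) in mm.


A bookshelf. The clear shelf gap is 298 mm.

Two tall side panels with 4 horizontal boards between them — a bookshelf. The first two shelf undersides are at z = 0 and z = 319; with shelf thickness 21, the clear gap is 319 − 0 − 21 = 298 mm.


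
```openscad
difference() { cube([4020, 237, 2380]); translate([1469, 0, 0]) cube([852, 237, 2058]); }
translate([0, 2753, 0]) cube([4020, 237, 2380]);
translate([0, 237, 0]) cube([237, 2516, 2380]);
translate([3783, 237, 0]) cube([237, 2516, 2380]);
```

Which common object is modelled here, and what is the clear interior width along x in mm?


A single room. The interior width is 3546 mm.

Four walls enclosing a rectangle with a door in the front wall — a room. Outside width 4020 minus two 237 mm walls gives 3546 mm.


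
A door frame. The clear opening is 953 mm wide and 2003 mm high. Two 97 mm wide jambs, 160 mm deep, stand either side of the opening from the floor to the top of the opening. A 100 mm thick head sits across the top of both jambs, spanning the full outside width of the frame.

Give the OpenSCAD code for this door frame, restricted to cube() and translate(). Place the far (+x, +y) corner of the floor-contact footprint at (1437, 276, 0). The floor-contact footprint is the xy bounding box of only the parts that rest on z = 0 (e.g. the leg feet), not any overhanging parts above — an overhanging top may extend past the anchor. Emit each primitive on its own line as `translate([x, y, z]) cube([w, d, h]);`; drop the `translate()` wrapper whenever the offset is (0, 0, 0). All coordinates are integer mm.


translate([290, 116, 0]) cube([97, 160, 2003]);
translate([1340, 116, 0]) cube([97, 160, 2003]);
translate([290, 116, 2003]) cube([1147, 160, 100]);
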